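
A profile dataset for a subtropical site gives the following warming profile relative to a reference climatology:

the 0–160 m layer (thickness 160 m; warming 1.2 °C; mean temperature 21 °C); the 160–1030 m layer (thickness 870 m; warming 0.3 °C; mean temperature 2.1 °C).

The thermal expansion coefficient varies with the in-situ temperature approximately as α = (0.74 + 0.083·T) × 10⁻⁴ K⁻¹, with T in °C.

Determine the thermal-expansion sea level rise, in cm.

Layer 1: α = (0.74 + 0.083×21)×10⁻⁴ = 2.483×10⁻⁴ K⁻¹
Layer 2: α = (0.74 + 0.083×2.1)×10⁻⁴ = 0.9143×10⁻⁴ K⁻¹
Layer 1: 160 × 1.2 × 2.483×10⁻⁴ = 0.0476736 m
160–1030 m: 0.3 × 0.9143×10⁻⁴ × 870 = 0.02386323 m
Δh = 0.0476736 + 0.02386323 = 0.07153683 m ≈ 7.15 cm

7.15 cm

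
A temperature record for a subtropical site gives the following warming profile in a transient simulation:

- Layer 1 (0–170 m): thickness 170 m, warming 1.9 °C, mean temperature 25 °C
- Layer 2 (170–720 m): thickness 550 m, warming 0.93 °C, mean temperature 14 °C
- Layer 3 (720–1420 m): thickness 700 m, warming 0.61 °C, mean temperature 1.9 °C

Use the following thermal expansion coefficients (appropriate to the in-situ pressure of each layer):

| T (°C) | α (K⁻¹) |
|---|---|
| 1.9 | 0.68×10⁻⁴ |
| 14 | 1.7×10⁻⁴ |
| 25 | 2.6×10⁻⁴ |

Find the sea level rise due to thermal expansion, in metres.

0.200 m of thermosteric rise

Layer 1 at 25 °C → α = 2.6×10⁻⁴ K⁻¹
Layer 2 at 14 °C → α = 1.7×10⁻⁴ K⁻¹
Layer 3 at 1.9 °C → α = 0.68×10⁻⁴ K⁻¹
0–170 m: 2.6×10⁻⁴ × 1.9 × 170 = 0.08398 m
550 × 0.93 × 1.7×10⁻⁴ = 0.086955 m
720–1420 m: 0.68×10⁻⁴ × 700 × 0.61 = 0.029036 m
Δh = 0.08398 + 0.086955 + 0.029036 = 0.199971 m ≈ 0.200 m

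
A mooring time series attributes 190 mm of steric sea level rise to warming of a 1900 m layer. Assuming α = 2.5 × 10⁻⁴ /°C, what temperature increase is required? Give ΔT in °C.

about 0.40 °C

ΔT = Δh/(αH) = 0.19 / (2.5×10⁻⁴ × 1900) = 0.4000 °C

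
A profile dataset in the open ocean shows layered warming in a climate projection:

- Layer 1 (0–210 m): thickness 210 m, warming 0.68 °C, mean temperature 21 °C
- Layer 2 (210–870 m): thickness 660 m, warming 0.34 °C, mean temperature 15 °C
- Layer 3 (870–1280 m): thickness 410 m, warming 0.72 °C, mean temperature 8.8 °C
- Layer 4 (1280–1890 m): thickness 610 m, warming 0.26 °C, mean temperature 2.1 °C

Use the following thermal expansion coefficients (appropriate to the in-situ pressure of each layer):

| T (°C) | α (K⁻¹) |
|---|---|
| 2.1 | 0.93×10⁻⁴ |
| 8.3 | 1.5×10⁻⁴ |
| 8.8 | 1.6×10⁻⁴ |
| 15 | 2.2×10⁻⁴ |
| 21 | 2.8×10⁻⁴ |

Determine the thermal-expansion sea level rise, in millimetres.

Layer 1 at 21 °C → α = 2.8×10⁻⁴ K⁻¹
Layer 2 at 15 °C → α = 2.2×10⁻⁴ K⁻¹
Layer 3 at 8.8 °C → α = 1.6×10⁻⁴ K⁻¹
Layer 4 at 2.1 °C → α = 0.93×10⁻⁴ K⁻¹
Layer 1: 0.68 × 2.8×10⁻⁴ × 210 = 0.039984 m
Layer 2: 660 × 0.34 × 2.2×10⁻⁴ = 0.049368 m
Layer 3: 0.72 × 1.6×10⁻⁴ × 410 = 0.047232 m
1280–1890 m: 0.93×10⁻⁴ × 610 × 0.26 = 0.0147498 m
Δh = 0.039984 + 0.049368 + 0.047232 + 0.0147498 = 0.1513338 m

about 150 mm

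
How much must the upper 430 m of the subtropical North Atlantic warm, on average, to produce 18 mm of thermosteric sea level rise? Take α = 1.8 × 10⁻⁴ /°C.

ΔT = Δh/(αH) = 0.018 / (1.8×10⁻⁴ × 430) ≈ 0.2326 °C

0.23 °C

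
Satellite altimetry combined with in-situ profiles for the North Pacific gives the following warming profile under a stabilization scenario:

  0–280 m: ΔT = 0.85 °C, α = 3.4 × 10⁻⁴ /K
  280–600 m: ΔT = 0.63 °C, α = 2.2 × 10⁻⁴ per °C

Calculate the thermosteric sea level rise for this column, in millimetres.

125 mm of thermosteric rise

Layer 1: 0.85 × 280 × 3.4×10⁻⁴ = 0.08092 m
320 × 2.2×10⁻⁴ × 0.63 = 0.044352 m
Δh = 0.08092 + 0.044352 = 0.125272 m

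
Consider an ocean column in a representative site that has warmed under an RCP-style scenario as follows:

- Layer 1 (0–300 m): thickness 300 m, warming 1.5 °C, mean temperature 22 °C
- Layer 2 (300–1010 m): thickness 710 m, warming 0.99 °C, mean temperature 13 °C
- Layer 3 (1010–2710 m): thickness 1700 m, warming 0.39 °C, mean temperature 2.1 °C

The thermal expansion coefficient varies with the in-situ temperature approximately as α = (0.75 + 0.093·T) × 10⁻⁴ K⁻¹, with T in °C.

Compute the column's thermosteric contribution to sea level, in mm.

Layer 1: α = (0.75 + 0.093×22)×10⁻⁴ = 2.796×10⁻⁴ K⁻¹
Layer 2: α = (0.75 + 0.093×13)×10⁻⁴ = 1.959×10⁻⁴ K⁻¹
Layer 3: α = (0.75 + 0.093×2.1)×10⁻⁴ = 0.9453×10⁻⁴ K⁻¹
1.5 × 2.796×10⁻⁴ × 300 = 0.12582 m
300–1010 m: 710 × 1.959×10⁻⁴ × 0.99 = 0.13769811 m
1010–2710 m: 1700 × 0.9453×10⁻⁴ × 0.39 = 0.06267339 m
Δh = 0.12582 + 0.13769811 + 0.06267339 = 0.3261915 m

Δh ≈ 330 mm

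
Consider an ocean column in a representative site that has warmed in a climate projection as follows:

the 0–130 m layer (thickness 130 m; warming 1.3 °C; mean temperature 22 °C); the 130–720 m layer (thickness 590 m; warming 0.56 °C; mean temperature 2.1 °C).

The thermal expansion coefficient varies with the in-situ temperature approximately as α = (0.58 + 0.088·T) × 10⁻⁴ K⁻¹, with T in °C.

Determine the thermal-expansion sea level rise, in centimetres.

Layer 1: α = (0.58 + 0.088×22)×10⁻⁴ = 2.516×10⁻⁴ K⁻¹
Layer 2: α = (0.58 + 0.088×2.1)×10⁻⁴ = 0.7648×10⁻⁴ K⁻¹
Layer 1: 130 × 2.516×10⁻⁴ × 1.3 = 0.0425204 m
Layer 2: 0.7648×10⁻⁴ × 590 × 0.56 = 0.025268992 m
Δh = 0.0425204 + 0.025268992 = 0.067789392 m

6.8 cm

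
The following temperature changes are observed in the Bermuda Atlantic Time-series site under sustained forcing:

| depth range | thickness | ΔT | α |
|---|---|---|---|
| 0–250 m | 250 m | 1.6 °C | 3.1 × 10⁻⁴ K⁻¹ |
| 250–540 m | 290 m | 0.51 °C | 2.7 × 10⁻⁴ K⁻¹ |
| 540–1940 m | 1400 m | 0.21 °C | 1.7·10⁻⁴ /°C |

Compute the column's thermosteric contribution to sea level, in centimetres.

1.6 × 250 × 3.1×10⁻⁴ = 0.12400 m
250–540 m: 0.51 × 2.7×10⁻⁴ × 290 = 0.039933 m
0.21 × 1.7×10⁻⁴ × 1400 = 0.04998 m
Δh = 0.12400 + 0.039933 + 0.04998 = 0.213913 m ≈ 21.4 cm

Δh ≈ 21.4 cm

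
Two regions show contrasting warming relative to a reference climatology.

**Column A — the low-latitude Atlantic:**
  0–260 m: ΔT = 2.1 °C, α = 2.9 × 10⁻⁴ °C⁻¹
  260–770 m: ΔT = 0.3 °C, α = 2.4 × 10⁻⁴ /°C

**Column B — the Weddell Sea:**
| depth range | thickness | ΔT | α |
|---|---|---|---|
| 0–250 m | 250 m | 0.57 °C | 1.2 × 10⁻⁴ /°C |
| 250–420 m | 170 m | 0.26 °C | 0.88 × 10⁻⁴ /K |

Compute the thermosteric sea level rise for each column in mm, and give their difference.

Δh_A ≈ 200 mm, Δh_B ≈ 21 mm; difference ≈ 170 mm

A Layer 1: 2.1 × 260 × 2.9×10⁻⁴ = 0.15834 m
A Layer 2: 0.3 × 2.4×10⁻⁴ × 510 = 0.03672 m
A total: 0.19506 m
B 0–250 m: 0.57 × 1.2×10⁻⁴ × 250 = 0.01710 m
B Layer 2: 0.26 × 0.88×10⁻⁴ × 170 = 0.0038896 m
B total: 0.0209896 m
Difference: 0.19506 − 0.0209896 = 0.1740704 m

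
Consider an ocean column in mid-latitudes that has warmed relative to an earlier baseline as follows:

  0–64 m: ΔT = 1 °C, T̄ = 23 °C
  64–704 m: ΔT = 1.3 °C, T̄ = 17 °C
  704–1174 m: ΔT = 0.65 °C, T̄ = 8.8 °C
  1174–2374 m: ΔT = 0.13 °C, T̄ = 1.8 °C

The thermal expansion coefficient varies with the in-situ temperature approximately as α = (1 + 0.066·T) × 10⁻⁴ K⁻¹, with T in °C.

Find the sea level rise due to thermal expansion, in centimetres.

about 26 cm

Layer 1: α = (1 + 0.066×23)×10⁻⁴ = 2.518×10⁻⁴ K⁻¹
Layer 2: α = (1 + 0.066×17)×10⁻⁴ = 2.122×10⁻⁴ K⁻¹
Layer 3: α = (1 + 0.066×8.8)×10⁻⁴ = 1.5808×10⁻⁴ K⁻¹
Layer 4: α = (1 + 0.066×1.8)×10⁻⁴ = 1.1188×10⁻⁴ K⁻¹
Layer 1: 2.518×10⁻⁴ × 64 × 1 = 0.0161152 m
64–704 m: 640 × 2.122×10⁻⁴ × 1.3 = 0.1765504 m
470 × 1.5808×10⁻⁴ × 0.65 = 0.04829344 m
1174–2374 m: 1200 × 0.13 × 1.1188×10⁻⁴ = 0.01745328 m
Δh = 0.0161152 + 0.1765504 + 0.04829344 + 0.01745328 = 0.25841232 m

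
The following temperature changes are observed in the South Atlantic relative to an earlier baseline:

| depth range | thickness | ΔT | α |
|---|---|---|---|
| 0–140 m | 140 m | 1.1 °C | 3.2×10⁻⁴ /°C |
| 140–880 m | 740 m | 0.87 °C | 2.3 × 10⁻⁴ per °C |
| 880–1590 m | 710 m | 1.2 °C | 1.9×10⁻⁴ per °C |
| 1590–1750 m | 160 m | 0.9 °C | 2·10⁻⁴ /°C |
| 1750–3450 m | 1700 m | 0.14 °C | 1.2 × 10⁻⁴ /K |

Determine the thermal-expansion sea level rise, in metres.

1.1 × 3.2×10⁻⁴ × 140 = 0.04928 m
740 × 2.3×10⁻⁴ × 0.87 = 0.148074 m
Layer 3: 1.2 × 710 × 1.9×10⁻⁴ = 0.16188 m
1590–1750 m: 0.9 × 2×10⁻⁴ × 160 = 0.02880 m
0.14 × 1.2×10⁻⁴ × 1700 = 0.02856 m
Δh = 0.04928 + 0.148074 + 0.16188 + 0.02880 + 0.02856 = 0.416594 m ≈ 0.42 m

Δh = 0.42 m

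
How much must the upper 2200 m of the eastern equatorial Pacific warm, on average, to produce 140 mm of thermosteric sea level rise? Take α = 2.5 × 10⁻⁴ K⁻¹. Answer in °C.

ΔT = Δh/(αH) = 0.14 / (2.5×10⁻⁴ × 2200) ≈ 0.2545 °C

0.25 °C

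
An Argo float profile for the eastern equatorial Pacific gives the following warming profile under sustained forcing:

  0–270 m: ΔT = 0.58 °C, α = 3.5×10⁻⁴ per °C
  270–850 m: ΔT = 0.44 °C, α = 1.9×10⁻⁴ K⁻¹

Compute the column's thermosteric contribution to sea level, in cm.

0–270 m: 3.5×10⁻⁴ × 0.58 × 270 = 0.05481 m
Layer 2: 1.9×10⁻⁴ × 0.44 × 580 = 0.048488 m
Δh = 0.05481 + 0.048488 = 0.103298 m

Δh ≈ 10 cm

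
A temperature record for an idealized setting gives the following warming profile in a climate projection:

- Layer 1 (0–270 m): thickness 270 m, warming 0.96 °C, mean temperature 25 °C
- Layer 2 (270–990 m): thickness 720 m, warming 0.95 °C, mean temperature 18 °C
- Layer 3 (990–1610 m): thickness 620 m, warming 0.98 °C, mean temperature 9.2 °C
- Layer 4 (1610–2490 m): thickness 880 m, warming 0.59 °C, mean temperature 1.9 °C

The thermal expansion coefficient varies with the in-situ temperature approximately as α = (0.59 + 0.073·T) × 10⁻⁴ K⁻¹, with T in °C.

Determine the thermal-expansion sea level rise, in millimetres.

Layer 1: α = (0.59 + 0.073×25)×10⁻⁴ = 2.415×10⁻⁴ K⁻¹
Layer 2: α = (0.59 + 0.073×18)×10⁻⁴ = 1.904×10⁻⁴ K⁻¹
Layer 3: α = (0.59 + 0.073×9.2)×10⁻⁴ = 1.2616×10⁻⁴ K⁻¹
Layer 4: α = (0.59 + 0.073×1.9)×10⁻⁴ = 0.7287×10⁻⁴ K⁻¹
0–270 m: 270 × 0.96 × 2.415×10⁻⁴ = 0.0625968 m
270–990 m: 1.904×10⁻⁴ × 0.95 × 720 = 0.1302336 m
990–1610 m: 620 × 1.2616×10⁻⁴ × 0.98 = 0.076654816 m
1610–2490 m: 0.7287×10⁻⁴ × 0.59 × 880 = 0.037834104 m
Δh = 0.0625968 + 0.1302336 + 0.076654816 + 0.037834104 = 0.30731932 m

Δh ≈ 307 mm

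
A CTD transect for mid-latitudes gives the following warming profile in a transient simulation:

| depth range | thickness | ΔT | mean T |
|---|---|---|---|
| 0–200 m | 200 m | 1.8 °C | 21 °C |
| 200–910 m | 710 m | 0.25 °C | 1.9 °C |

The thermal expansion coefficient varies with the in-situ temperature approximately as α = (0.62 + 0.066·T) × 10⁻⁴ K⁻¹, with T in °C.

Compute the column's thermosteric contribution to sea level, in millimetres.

Layer 1: α = (0.62 + 0.066×21)×10⁻⁴ = 2.006×10⁻⁴ K⁻¹
Layer 2: α = (0.62 + 0.066×1.9)×10⁻⁴ = 0.7454×10⁻⁴ K⁻¹
1.8 × 200 × 2.006×10⁻⁴ = 0.072216 m
Layer 2: 710 × 0.7454×10⁻⁴ × 0.25 = 0.01323085 m
Δh = 0.072216 + 0.01323085 = 0.08544685 m

Δh = 85.4 mm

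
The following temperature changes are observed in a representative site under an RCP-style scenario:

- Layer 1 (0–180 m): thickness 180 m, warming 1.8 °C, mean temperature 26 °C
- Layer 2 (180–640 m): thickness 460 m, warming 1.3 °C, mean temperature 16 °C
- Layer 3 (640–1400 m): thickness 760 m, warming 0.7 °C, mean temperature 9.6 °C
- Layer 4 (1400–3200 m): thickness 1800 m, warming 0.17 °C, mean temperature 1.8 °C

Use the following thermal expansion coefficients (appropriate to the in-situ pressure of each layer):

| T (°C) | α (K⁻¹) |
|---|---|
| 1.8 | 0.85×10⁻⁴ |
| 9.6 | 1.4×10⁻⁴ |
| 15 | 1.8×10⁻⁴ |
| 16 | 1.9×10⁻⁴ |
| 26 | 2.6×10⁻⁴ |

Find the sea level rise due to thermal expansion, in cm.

Layer 1 at 26 °C → α = 2.6×10⁻⁴ K⁻¹
Layer 2 at 16 °C → α = 1.9×10⁻⁴ K⁻¹
Layer 3 at 9.6 °C → α = 1.4×10⁻⁴ K⁻¹
Layer 4 at 1.8 °C → α = 0.85×10⁻⁴ K⁻¹
0–180 m: 180 × 2.6×10⁻⁴ × 1.8 = 0.08424 m
1.9×10⁻⁴ × 460 × 1.3 = 0.11362 m
760 × 0.7 × 1.4×10⁻⁴ = 0.07448 m
1400–3200 m: 0.17 × 0.85×10⁻⁴ × 1800 = 0.02601 m
Δh = 0.08424 + 0.11362 + 0.07448 + 0.02601 = 0.29835 m ≈ 29.8 cm

29.8 cm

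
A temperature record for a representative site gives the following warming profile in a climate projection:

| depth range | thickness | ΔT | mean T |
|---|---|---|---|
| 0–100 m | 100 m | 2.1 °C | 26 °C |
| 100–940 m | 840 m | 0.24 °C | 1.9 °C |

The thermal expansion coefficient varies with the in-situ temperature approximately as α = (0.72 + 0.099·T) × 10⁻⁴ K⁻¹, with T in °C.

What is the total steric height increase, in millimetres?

87.5 mm

Layer 1: α = (0.72 + 0.099×26)×10⁻⁴ = 3.294×10⁻⁴ K⁻¹
Layer 2: α = (0.72 + 0.099×1.9)×10⁻⁴ = 0.9081×10⁻⁴ K⁻¹
0–100 m: 100 × 2.1 × 3.294×10⁻⁴ = 0.069174 m
Layer 2: 0.9081×10⁻⁴ × 0.24 × 840 = 0.018307296 m
Δh = 0.069174 + 0.018307296 = 0.087481296 m ≈ 87.5 mm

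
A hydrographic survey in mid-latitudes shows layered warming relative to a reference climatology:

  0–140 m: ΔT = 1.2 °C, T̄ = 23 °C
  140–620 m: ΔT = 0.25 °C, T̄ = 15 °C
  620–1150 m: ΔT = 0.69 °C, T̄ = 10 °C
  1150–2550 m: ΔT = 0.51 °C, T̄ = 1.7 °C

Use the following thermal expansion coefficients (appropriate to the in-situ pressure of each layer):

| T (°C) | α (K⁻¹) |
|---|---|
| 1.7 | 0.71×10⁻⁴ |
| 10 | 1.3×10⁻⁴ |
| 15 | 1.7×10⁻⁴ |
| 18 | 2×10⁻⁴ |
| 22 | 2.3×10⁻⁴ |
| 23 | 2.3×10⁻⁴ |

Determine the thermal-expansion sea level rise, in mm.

157 mm

Layer 1 at 23 °C → α = 2.3×10⁻⁴ K⁻¹
Layer 2 at 15 °C → α = 1.7×10⁻⁴ K⁻¹
Layer 3 at 10 °C → α = 1.3×10⁻⁴ K⁻¹
Layer 4 at 1.7 °C → α = 0.71×10⁻⁴ K⁻¹
Layer 1: 140 × 1.2 × 2.3×10⁻⁴ = 0.03864 m
Layer 2: 0.25 × 480 × 1.7×10⁻⁴ = 0.02040 m
0.69 × 1.3×10⁻⁴ × 530 = 0.047541 m
0.51 × 1400 × 0.71×10⁻⁴ = 0.050694 m
Δh = 0.03864 + 0.02040 + 0.047541 + 0.050694 = 0.157275 m ≈ 157 mm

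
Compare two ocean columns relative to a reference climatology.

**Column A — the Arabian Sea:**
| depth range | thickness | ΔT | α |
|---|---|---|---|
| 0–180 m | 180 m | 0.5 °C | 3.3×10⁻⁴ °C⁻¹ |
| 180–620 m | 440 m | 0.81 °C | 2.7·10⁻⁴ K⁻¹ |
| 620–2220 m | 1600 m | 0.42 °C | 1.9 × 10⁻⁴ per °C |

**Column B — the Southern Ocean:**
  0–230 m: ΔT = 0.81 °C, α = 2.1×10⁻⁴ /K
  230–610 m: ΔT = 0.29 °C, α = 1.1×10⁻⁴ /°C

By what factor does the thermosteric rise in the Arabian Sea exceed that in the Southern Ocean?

A 3.3×10⁻⁴ × 180 × 0.5 = 0.02970 m
A Layer 2: 0.81 × 440 × 2.7×10⁻⁴ = 0.096228 m
A 620–2220 m: 1600 × 0.42 × 1.9×10⁻⁴ = 0.12768 m
A total: 0.253608 m
B Layer 1: 2.1×10⁻⁴ × 0.81 × 230 = 0.039123 m
B Layer 2: 1.1×10⁻⁴ × 380 × 0.29 = 0.012122 m
B total: 0.051245 m
Ratio: 0.253608 / 0.051245 ≈ 4.949

a factor of 4.9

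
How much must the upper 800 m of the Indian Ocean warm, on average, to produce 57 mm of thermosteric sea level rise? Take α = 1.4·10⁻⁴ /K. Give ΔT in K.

ΔT = Δh/(αH) = 0.057 / (1.4×10⁻⁴ × 800) ≈ 0.5089 K

0.509 K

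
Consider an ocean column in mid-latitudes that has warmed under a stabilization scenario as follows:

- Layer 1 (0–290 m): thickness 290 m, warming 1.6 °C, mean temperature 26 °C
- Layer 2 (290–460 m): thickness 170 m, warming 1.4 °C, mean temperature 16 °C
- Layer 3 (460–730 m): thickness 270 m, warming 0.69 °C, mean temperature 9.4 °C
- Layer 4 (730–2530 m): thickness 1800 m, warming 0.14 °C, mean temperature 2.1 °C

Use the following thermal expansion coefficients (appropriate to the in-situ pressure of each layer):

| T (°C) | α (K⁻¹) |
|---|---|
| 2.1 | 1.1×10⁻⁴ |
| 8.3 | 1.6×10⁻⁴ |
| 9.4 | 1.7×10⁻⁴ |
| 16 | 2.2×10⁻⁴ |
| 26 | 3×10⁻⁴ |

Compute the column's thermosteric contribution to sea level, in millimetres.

Layer 1 at 26 °C → α = 3×10⁻⁴ K⁻¹
Layer 2 at 16 °C → α = 2.2×10⁻⁴ K⁻¹
Layer 3 at 9.4 °C → α = 1.7×10⁻⁴ K⁻¹
Layer 4 at 2.1 °C → α = 1.1×10⁻⁴ K⁻¹
Layer 1: 290 × 3×10⁻⁴ × 1.6 = 0.13920 m
290–460 m: 170 × 1.4 × 2.2×10⁻⁴ = 0.05236 m
460–730 m: 1.7×10⁻⁴ × 0.69 × 270 = 0.031671 m
Layer 4: 1800 × 1.1×10⁻⁴ × 0.14 = 0.02772 m
Δh = 0.13920 + 0.05236 + 0.031671 + 0.02772 = 0.250951 m

250 mm of thermosteric rise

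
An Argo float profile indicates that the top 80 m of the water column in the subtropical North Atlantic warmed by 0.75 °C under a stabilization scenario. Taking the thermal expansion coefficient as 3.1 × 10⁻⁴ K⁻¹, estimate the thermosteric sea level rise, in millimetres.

Δh = αΔT·H = 3.1×10⁻⁴ × 0.75 × 80 = 0.01860 m

18.6 mm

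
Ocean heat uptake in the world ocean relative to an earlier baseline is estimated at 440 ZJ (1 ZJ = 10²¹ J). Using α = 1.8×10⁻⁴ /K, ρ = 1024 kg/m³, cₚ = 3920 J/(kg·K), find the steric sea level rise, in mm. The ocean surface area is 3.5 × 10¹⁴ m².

56 mm of thermosteric rise

Per unit area: Q = 440×10²¹ / (3.5×10¹⁴) ≈ 1.257×10⁹ J/m²
Δh = αQ/(ρcₚ) = 1.8×10⁻⁴ × 1.257×10⁹ / (1024 × 3920) ≈ 0.056367 m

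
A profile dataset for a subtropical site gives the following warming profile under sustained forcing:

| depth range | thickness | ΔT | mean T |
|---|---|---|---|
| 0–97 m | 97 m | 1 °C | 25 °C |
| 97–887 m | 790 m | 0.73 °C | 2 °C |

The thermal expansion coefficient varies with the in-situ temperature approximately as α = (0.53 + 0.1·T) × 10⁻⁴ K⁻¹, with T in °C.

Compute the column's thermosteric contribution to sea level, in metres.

Layer 1: α = (0.53 + 0.1×25)×10⁻⁴ = 3.03×10⁻⁴ K⁻¹
Layer 2: α = (0.53 + 0.1×2)×10⁻⁴ = 0.73×10⁻⁴ K⁻¹
97 × 1 × 3.03×10⁻⁴ = 0.029391 m
97–887 m: 0.73×10⁻⁴ × 790 × 0.73 = 0.0420991 m
Δh = 0.029391 + 0.0420991 = 0.0714901 m

about 0.0715 m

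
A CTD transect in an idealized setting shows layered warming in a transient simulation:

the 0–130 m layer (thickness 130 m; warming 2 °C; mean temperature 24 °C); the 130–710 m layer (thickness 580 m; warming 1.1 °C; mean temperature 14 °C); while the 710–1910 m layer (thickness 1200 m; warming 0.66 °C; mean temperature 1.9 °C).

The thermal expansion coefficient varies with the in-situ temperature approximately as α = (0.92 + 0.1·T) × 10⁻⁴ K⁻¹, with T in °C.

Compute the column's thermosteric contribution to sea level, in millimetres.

Layer 1: α = (0.92 + 0.1×24)×10⁻⁴ = 3.32×10⁻⁴ K⁻¹
Layer 2: α = (0.92 + 0.1×14)×10⁻⁴ = 2.32×10⁻⁴ K⁻¹
Layer 3: α = (0.92 + 0.1×1.9)×10⁻⁴ = 1.11×10⁻⁴ K⁻¹
Layer 1: 3.32×10⁻⁴ × 2 × 130 = 0.08632 m
130–710 m: 2.32×10⁻⁴ × 1.1 × 580 = 0.148016 m
710–1910 m: 1.11×10⁻⁴ × 1200 × 0.66 = 0.087912 m
Δh = 0.08632 + 0.148016 + 0.087912 = 0.322248 m ≈ 320 mm

320 mm of thermosteric rise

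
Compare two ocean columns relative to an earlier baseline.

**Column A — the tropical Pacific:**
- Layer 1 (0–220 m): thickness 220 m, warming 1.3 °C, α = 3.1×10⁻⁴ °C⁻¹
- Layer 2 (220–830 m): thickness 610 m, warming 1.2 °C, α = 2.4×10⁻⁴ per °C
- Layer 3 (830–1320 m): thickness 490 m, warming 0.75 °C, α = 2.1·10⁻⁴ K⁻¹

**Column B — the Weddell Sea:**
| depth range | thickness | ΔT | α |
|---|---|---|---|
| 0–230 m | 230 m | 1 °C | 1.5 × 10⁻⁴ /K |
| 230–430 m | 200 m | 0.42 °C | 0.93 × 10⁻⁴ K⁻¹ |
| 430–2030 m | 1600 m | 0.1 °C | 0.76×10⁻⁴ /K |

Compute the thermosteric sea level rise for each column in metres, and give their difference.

Δh_A ≈ 0.34 m, Δh_B ≈ 0.054 m; difference ≈ 0.29 m

A 0–220 m: 1.3 × 220 × 3.1×10⁻⁴ = 0.08866 m
A Layer 2: 610 × 2.4×10⁻⁴ × 1.2 = 0.17568 m
A 490 × 2.1×10⁻⁴ × 0.75 = 0.077175 m
A total: 0.341515 m
B 0–230 m: 1.5×10⁻⁴ × 1 × 230 = 0.03450 m
B 0.42 × 200 × 0.93×10⁻⁴ = 0.007812 m
B 430–2030 m: 1600 × 0.76×10⁻⁴ × 0.1 = 0.01216 m
B total: 0.054472 m
Difference: 0.341515 − 0.054472 = 0.287043 m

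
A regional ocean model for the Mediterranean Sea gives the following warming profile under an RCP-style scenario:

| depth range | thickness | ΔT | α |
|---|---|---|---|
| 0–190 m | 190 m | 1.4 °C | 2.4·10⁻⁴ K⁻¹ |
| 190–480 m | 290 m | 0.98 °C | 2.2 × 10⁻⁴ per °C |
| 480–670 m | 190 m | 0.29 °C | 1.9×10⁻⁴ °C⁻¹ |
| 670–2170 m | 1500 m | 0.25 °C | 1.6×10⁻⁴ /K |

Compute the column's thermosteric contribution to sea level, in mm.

about 197 mm

190 × 2.4×10⁻⁴ × 1.4 = 0.06384 m
2.2×10⁻⁴ × 290 × 0.98 = 0.062524 m
480–670 m: 1.9×10⁻⁴ × 190 × 0.29 = 0.010469 m
Layer 4: 0.25 × 1500 × 1.6×10⁻⁴ = 0.06000 m
Δh = 0.06384 + 0.062524 + 0.010469 + 0.06000 = 0.196833 m ≈ 197 mm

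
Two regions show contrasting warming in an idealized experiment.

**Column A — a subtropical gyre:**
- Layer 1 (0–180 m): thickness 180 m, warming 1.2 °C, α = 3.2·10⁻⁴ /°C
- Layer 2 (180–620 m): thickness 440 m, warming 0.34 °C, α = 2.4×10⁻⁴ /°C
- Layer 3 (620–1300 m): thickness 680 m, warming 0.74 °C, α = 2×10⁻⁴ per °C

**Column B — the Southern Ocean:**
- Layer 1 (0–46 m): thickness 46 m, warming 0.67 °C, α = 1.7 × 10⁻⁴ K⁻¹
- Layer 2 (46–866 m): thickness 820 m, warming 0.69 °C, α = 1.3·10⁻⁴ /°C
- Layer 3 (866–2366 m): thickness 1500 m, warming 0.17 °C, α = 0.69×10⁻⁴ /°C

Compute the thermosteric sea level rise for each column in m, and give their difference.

A Layer 1: 180 × 3.2×10⁻⁴ × 1.2 = 0.06912 m
A 2.4×10⁻⁴ × 0.34 × 440 = 0.035904 m
A 620–1300 m: 2×10⁻⁴ × 0.74 × 680 = 0.10064 m
A total: 0.205664 m
B Layer 1: 46 × 0.67 × 1.7×10⁻⁴ = 0.0052394 m
B 0.69 × 1.3×10⁻⁴ × 820 = 0.073554 m
B Layer 3: 0.17 × 0.69×10⁻⁴ × 1500 = 0.017595 m
B total: 0.0963884 m
Difference: 0.205664 − 0.0963884 = 0.1092756 m

Δh_A ≈ 0.206 m, Δh_B ≈ 0.0964 m; difference ≈ 0.109 m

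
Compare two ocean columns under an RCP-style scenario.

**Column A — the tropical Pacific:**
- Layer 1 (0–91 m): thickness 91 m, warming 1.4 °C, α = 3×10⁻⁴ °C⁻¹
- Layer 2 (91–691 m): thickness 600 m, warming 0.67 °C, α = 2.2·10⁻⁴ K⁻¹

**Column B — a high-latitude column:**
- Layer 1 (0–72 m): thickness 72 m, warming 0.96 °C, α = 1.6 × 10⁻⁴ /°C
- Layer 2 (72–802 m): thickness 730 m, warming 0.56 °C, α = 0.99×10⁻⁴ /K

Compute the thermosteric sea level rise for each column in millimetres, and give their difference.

A 0–91 m: 1.4 × 3×10⁻⁴ × 91 = 0.03822 m
A Layer 2: 2.2×10⁻⁴ × 0.67 × 600 = 0.08844 m
A total: 0.12666 m
B 0–72 m: 72 × 0.96 × 1.6×10⁻⁴ = 0.0110592 m
B 730 × 0.99×10⁻⁴ × 0.56 = 0.0404712 m
B total: 0.0515304 m
Difference: 0.12666 − 0.0515304 = 0.0751296 m

Δh_A ≈ 127 mm, Δh_B ≈ 51.5 mm; difference ≈ 75.1 mm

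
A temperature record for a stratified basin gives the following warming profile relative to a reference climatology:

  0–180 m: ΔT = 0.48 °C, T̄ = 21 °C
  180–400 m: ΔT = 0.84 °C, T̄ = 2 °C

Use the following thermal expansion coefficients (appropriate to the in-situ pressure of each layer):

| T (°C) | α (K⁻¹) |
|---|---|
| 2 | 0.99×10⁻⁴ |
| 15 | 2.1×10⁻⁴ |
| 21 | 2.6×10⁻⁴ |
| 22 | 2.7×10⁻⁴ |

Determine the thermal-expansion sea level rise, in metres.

Layer 1 at 21 °C → α = 2.6×10⁻⁴ K⁻¹
Layer 2 at 2 °C → α = 0.99×10⁻⁴ K⁻¹
Layer 1: 180 × 0.48 × 2.6×10⁻⁴ = 0.022464 m
Layer 2: 220 × 0.84 × 0.99×10⁻⁴ = 0.0182952 m
Δh = 0.022464 + 0.0182952 = 0.0407592 m

Δh ≈ 0.0408 m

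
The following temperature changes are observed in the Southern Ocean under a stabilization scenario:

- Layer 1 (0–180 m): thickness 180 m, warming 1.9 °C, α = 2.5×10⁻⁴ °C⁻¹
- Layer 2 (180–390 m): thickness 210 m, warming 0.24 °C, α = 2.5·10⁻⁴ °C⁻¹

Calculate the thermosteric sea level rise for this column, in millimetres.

0–180 m: 2.5×10⁻⁴ × 180 × 1.9 = 0.08550 m
Layer 2: 210 × 0.24 × 2.5×10⁻⁴ = 0.01260 m
Δh = 0.08550 + 0.01260 = 0.09810 m

Δh = 98.1 mm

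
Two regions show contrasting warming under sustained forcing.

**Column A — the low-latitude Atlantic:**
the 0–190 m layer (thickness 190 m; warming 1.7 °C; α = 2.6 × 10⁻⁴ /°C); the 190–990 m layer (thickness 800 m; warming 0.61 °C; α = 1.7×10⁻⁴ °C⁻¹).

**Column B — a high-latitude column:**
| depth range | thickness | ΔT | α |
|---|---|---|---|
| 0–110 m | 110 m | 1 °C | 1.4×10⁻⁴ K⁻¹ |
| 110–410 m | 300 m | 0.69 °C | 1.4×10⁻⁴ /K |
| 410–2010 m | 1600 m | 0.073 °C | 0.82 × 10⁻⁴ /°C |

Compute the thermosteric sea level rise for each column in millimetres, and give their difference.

A: 170 mm; B: 54 mm; difference 110 mm

A 190 × 1.7 × 2.6×10⁻⁴ = 0.08398 m
A 800 × 0.61 × 1.7×10⁻⁴ = 0.08296 m
A total: 0.16694 m
B 0–110 m: 110 × 1 × 1.4×10⁻⁴ = 0.01540 m
B 110–410 m: 300 × 1.4×10⁻⁴ × 0.69 = 0.02898 m
B 410–2010 m: 0.073 × 0.82×10⁻⁴ × 1600 = 0.0095776 m
B total: 0.0539576 m
Difference: 0.16694 − 0.0539576 = 0.1129824 m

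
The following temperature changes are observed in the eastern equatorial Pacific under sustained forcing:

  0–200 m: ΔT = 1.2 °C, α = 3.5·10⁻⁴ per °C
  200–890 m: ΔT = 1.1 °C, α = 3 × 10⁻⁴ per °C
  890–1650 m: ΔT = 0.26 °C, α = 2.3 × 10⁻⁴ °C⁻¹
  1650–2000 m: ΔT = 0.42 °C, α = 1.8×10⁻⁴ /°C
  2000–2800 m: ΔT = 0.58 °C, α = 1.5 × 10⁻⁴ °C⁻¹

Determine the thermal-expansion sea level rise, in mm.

3.5×10⁻⁴ × 200 × 1.2 = 0.08400 m
200–890 m: 3×10⁻⁴ × 1.1 × 690 = 0.22770 m
890–1650 m: 2.3×10⁻⁴ × 760 × 0.26 = 0.045448 m
1650–2000 m: 350 × 0.42 × 1.8×10⁻⁴ = 0.02646 m
Layer 5: 800 × 0.58 × 1.5×10⁻⁴ = 0.06960 m
Δh = 0.08400 + 0.22770 + 0.045448 + 0.02646 + 0.06960 = 0.453208 m

Δh ≈ 450 mm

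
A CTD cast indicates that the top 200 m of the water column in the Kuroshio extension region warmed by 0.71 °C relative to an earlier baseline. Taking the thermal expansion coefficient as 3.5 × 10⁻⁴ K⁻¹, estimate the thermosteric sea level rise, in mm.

Δh = αΔT·H = 3.5×10⁻⁴ × 0.71 × 200 = 0.04970 m

50 mm of thermosteric rise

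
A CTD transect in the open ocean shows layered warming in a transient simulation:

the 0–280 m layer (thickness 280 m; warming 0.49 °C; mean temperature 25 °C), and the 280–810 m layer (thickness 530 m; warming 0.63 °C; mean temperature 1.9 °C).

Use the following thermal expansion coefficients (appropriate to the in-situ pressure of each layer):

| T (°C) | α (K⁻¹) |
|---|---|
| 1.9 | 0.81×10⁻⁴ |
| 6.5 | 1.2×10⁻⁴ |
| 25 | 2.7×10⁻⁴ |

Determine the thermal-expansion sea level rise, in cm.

Layer 1 at 25 °C → α = 2.7×10⁻⁴ K⁻¹
Layer 2 at 1.9 °C → α = 0.81×10⁻⁴ K⁻¹
0–280 m: 0.49 × 2.7×10⁻⁴ × 280 = 0.037044 m
Layer 2: 530 × 0.81×10⁻⁴ × 0.63 = 0.0270459 m
Δh = 0.037044 + 0.0270459 = 0.0640899 m ≈ 6.41 cm

6.41 cm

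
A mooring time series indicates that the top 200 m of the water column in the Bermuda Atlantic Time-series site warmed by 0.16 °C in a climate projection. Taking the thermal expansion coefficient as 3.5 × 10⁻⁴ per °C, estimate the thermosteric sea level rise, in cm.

Δh = αΔT·H = 3.5×10⁻⁴ × 0.16 × 200 = 0.01120 m

1.12 cm of thermosteric rise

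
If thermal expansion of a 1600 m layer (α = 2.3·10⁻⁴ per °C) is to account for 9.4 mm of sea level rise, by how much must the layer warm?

ΔT = Δh/(αH) = 0.0094 / (2.3×10⁻⁴ × 1600) ≈ 0.02554 °C

about 0.026 °C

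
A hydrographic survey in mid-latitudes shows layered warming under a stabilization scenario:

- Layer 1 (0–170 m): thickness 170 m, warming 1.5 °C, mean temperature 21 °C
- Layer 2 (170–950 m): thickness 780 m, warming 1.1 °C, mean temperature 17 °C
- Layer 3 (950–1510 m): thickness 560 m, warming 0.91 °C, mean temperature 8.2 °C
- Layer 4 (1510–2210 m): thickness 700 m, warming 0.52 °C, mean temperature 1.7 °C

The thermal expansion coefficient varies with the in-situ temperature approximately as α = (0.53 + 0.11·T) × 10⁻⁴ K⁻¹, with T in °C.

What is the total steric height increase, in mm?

Layer 1: α = (0.53 + 0.11×21)×10⁻⁴ = 2.84×10⁻⁴ K⁻¹
Layer 2: α = (0.53 + 0.11×17)×10⁻⁴ = 2.4×10⁻⁴ K⁻¹
Layer 3: α = (0.53 + 0.11×8.2)×10⁻⁴ = 1.432×10⁻⁴ K⁻¹
Layer 4: α = (0.53 + 0.11×1.7)×10⁻⁴ = 0.717×10⁻⁴ K⁻¹
2.84×10⁻⁴ × 170 × 1.5 = 0.07242 m
1.1 × 2.4×10⁻⁴ × 780 = 0.20592 m
Layer 3: 1.432×10⁻⁴ × 0.91 × 560 = 0.07297472 m
Layer 4: 700 × 0.717×10⁻⁴ × 0.52 = 0.0260988 m
Δh = 0.07242 + 0.20592 + 0.07297472 + 0.0260988 = 0.37741352 m

380 mm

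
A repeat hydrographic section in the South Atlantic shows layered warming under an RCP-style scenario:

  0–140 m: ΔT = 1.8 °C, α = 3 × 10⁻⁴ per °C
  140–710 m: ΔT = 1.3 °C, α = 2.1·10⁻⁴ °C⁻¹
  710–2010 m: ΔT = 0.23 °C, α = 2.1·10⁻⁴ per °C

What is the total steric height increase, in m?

140 × 1.8 × 3×10⁻⁴ = 0.07560 m
570 × 2.1×10⁻⁴ × 1.3 = 0.15561 m
0.23 × 2.1×10⁻⁴ × 1300 = 0.06279 m
Δh = 0.07560 + 0.15561 + 0.06279 = 0.29400 m

0.294 m of thermosteric rise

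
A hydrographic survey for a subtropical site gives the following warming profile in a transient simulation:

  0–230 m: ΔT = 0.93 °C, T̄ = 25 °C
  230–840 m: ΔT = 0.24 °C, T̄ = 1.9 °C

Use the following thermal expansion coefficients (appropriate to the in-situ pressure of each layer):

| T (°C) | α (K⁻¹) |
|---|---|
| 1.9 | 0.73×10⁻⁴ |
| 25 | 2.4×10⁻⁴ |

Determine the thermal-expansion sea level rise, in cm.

Δh = 6.2 cm

Layer 1 at 25 °C → α = 2.4×10⁻⁴ K⁻¹
Layer 2 at 1.9 °C → α = 0.73×10⁻⁴ K⁻¹
0–230 m: 0.93 × 230 × 2.4×10⁻⁴ = 0.051336 m
0.24 × 0.73×10⁻⁴ × 610 = 0.0106872 m
Δh = 0.051336 + 0.0106872 = 0.0620232 m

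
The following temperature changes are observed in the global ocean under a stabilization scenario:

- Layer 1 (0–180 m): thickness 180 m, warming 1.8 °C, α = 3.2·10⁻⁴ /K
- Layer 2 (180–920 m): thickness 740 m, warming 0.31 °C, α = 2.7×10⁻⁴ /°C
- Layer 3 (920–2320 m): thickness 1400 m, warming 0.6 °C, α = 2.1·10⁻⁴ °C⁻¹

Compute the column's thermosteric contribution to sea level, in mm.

about 340 mm

1.8 × 180 × 3.2×10⁻⁴ = 0.10368 m
740 × 2.7×10⁻⁴ × 0.31 = 0.061938 m
0.6 × 1400 × 2.1×10⁻⁴ = 0.17640 m
Δh = 0.10368 + 0.061938 + 0.17640 = 0.342018 m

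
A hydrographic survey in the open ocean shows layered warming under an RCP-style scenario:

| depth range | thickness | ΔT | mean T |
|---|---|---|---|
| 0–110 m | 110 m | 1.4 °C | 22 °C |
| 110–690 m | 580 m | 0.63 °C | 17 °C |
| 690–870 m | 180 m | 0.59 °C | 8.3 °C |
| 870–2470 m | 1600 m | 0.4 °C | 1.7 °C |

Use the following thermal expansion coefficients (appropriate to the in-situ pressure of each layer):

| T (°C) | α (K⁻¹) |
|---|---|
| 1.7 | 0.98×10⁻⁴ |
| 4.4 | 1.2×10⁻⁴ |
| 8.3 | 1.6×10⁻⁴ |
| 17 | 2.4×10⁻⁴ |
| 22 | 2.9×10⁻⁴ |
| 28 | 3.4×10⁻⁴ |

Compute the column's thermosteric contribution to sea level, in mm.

Δh = 212 mm

Layer 1 at 22 °C → α = 2.9×10⁻⁴ K⁻¹
Layer 2 at 17 °C → α = 2.4×10⁻⁴ K⁻¹
Layer 3 at 8.3 °C → α = 1.6×10⁻⁴ K⁻¹
Layer 4 at 1.7 °C → α = 0.98×10⁻⁴ K⁻¹
1.4 × 2.9×10⁻⁴ × 110 = 0.04466 m
Layer 2: 580 × 2.4×10⁻⁴ × 0.63 = 0.087696 m
Layer 3: 1.6×10⁻⁴ × 0.59 × 180 = 0.016992 m
0.98×10⁻⁴ × 0.4 × 1600 = 0.06272 m
Δh = 0.04466 + 0.087696 + 0.016992 + 0.06272 = 0.212068 m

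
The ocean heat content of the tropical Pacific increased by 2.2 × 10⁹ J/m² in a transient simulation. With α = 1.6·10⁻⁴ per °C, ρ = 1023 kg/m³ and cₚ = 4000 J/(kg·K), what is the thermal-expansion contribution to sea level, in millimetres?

Δh = 86.0 mm

Δh = αQ/(ρcₚ) = 1.6×10⁻⁴ × 2.2×10⁹ / (1023 × 4000) ≈ 0.086022 m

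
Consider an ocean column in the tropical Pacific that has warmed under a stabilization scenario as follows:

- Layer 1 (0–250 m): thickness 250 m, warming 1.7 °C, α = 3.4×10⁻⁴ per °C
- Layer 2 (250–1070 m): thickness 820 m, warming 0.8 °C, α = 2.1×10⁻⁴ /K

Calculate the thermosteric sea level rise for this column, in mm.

Δh = 282 mm

250 × 3.4×10⁻⁴ × 1.7 = 0.14450 m
250–1070 m: 2.1×10⁻⁴ × 0.8 × 820 = 0.13776 m
Δh = 0.14450 + 0.13776 = 0.28226 m ≈ 282 mm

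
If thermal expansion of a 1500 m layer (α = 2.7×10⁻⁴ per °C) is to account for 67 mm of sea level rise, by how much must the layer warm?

about 0.165 K

ΔT = Δh/(αH) = 0.067 / (2.7×10⁻⁴ × 1500) ≈ 0.1654 K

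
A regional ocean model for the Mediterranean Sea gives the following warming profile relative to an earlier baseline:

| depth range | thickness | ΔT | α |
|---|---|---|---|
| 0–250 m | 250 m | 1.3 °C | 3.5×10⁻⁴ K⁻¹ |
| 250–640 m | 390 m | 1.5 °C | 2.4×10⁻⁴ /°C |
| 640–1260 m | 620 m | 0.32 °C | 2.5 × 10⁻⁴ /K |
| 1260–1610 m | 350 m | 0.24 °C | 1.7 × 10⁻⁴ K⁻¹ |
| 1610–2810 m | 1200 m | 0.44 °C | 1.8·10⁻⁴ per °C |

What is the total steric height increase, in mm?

Δh ≈ 413 mm

0–250 m: 1.3 × 250 × 3.5×10⁻⁴ = 0.11375 m
250–640 m: 390 × 2.4×10⁻⁴ × 1.5 = 0.14040 m
640–1260 m: 620 × 0.32 × 2.5×10⁻⁴ = 0.04960 m
350 × 1.7×10⁻⁴ × 0.24 = 0.01428 m
1.8×10⁻⁴ × 0.44 × 1200 = 0.09504 m
Δh = 0.11375 + 0.14040 + 0.04960 + 0.01428 + 0.09504 = 0.41307 m ≈ 413 mm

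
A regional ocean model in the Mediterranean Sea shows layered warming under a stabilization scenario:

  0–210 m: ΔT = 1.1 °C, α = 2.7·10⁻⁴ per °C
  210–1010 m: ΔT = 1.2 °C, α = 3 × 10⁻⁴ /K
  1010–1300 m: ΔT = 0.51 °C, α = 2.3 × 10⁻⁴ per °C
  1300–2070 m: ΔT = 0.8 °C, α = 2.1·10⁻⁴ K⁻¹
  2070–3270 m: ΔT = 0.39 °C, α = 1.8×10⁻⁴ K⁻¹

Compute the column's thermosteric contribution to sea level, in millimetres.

Δh ≈ 600 mm

0–210 m: 210 × 1.1 × 2.7×10⁻⁴ = 0.06237 m
210–1010 m: 800 × 1.2 × 3×10⁻⁴ = 0.28800 m
Layer 3: 0.51 × 290 × 2.3×10⁻⁴ = 0.034017 m
1300–2070 m: 0.8 × 2.1×10⁻⁴ × 770 = 0.12936 m
Layer 5: 1200 × 1.8×10⁻⁴ × 0.39 = 0.08424 m
Δh = 0.06237 + 0.28800 + 0.034017 + 0.12936 + 0.08424 = 0.597987 m ≈ 600 mm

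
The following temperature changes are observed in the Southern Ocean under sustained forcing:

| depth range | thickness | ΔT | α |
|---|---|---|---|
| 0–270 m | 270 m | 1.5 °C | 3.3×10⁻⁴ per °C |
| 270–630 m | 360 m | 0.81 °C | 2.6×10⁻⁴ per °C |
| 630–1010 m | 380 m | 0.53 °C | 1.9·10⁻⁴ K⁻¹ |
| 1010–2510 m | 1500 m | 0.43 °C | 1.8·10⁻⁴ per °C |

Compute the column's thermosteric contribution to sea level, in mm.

0–270 m: 1.5 × 270 × 3.3×10⁻⁴ = 0.13365 m
Layer 2: 0.81 × 360 × 2.6×10⁻⁴ = 0.075816 m
Layer 3: 1.9×10⁻⁴ × 0.53 × 380 = 0.038266 m
Layer 4: 1.8×10⁻⁴ × 1500 × 0.43 = 0.11610 m
Δh = 0.13365 + 0.075816 + 0.038266 + 0.11610 = 0.363832 m ≈ 364 mm

364 mm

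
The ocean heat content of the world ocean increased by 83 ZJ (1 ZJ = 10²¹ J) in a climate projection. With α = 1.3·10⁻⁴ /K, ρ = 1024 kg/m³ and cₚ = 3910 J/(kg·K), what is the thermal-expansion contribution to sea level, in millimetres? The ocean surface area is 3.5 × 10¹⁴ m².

Per unit area: Q = 83×10²¹ / (3.5×10¹⁴) ≈ 2.371×10⁸ J/m²
Δh = αQ/(ρcₚ) = 1.3×10⁻⁴ × 2.371×10⁸ / (1024 × 3910) ≈ 0.0076984 m

7.70 mm of thermosteric rise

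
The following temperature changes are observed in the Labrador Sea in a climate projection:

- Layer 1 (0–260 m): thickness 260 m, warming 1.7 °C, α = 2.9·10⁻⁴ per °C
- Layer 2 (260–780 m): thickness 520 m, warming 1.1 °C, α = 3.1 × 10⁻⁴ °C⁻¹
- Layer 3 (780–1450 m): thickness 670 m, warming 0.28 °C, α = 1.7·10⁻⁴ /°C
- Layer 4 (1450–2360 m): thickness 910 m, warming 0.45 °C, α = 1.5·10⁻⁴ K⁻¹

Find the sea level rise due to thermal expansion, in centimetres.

Layer 1: 1.7 × 260 × 2.9×10⁻⁴ = 0.12818 m
260–780 m: 3.1×10⁻⁴ × 1.1 × 520 = 0.17732 m
1.7×10⁻⁴ × 670 × 0.28 = 0.031892 m
Layer 4: 1.5×10⁻⁴ × 910 × 0.45 = 0.061425 m
Δh = 0.12818 + 0.17732 + 0.031892 + 0.061425 = 0.398817 m

Δh = 40 cm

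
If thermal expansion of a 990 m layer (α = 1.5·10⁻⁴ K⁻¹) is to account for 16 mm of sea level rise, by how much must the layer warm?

about 0.108 K

ΔT = Δh/(αH) = 0.016 / (1.5×10⁻⁴ × 990) ≈ 0.1077 K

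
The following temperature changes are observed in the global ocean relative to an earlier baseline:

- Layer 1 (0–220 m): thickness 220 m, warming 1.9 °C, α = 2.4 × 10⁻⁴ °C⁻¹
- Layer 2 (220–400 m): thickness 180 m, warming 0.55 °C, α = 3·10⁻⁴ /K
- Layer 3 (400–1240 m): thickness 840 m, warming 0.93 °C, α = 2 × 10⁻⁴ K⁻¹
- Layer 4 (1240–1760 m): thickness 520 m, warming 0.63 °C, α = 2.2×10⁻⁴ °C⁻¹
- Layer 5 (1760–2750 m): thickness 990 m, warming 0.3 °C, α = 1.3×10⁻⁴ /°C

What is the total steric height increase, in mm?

Layer 1: 2.4×10⁻⁴ × 1.9 × 220 = 0.10032 m
Layer 2: 3×10⁻⁴ × 180 × 0.55 = 0.02970 m
400–1240 m: 0.93 × 2×10⁻⁴ × 840 = 0.15624 m
Layer 4: 0.63 × 2.2×10⁻⁴ × 520 = 0.072072 m
1.3×10⁻⁴ × 0.3 × 990 = 0.03861 m
Δh = 0.10032 + 0.02970 + 0.15624 + 0.072072 + 0.03861 = 0.396942 m ≈ 397 mm

about 397 mm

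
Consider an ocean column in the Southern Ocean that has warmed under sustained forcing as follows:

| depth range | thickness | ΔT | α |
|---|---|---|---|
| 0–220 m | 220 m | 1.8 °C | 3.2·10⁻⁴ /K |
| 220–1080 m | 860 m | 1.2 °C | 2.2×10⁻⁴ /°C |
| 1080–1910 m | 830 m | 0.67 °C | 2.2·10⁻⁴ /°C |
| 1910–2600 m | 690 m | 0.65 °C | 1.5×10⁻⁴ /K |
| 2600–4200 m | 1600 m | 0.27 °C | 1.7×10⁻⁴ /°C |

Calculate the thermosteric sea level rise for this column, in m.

220 × 1.8 × 3.2×10⁻⁴ = 0.12672 m
Layer 2: 1.2 × 2.2×10⁻⁴ × 860 = 0.22704 m
Layer 3: 2.2×10⁻⁴ × 0.67 × 830 = 0.122342 m
Layer 4: 1.5×10⁻⁴ × 690 × 0.65 = 0.067275 m
2600–4200 m: 0.27 × 1.7×10⁻⁴ × 1600 = 0.07344 m
Δh = 0.12672 + 0.22704 + 0.122342 + 0.067275 + 0.07344 = 0.616817 m

about 0.62 m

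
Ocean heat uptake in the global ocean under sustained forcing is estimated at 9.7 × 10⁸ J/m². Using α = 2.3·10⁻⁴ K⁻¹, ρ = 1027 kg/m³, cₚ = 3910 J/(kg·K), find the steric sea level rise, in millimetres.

Δh ≈ 55.6 mm

Δh = αQ/(ρcₚ) = 2.3×10⁻⁴ × 9.7×10⁸ / (1027 × 3910) ≈ 0.055559 m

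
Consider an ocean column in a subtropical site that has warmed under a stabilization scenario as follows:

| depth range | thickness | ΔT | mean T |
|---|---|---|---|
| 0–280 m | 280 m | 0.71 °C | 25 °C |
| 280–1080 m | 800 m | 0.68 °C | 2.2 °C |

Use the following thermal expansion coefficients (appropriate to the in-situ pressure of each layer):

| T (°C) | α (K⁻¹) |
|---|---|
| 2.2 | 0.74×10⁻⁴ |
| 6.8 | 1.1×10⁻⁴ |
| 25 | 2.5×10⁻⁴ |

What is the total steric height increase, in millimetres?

Layer 1 at 25 °C → α = 2.5×10⁻⁴ K⁻¹
Layer 2 at 2.2 °C → α = 0.74×10⁻⁴ K⁻¹
0–280 m: 0.71 × 280 × 2.5×10⁻⁴ = 0.04970 m
280–1080 m: 800 × 0.74×10⁻⁴ × 0.68 = 0.040256 m
Δh = 0.04970 + 0.040256 = 0.089956 m ≈ 90.0 mm

Δh ≈ 90.0 mm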